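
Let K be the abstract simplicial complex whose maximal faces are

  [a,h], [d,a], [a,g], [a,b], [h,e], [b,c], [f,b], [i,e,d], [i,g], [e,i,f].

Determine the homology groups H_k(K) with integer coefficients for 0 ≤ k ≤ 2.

H_0 ≅ Z,  H_1 ≅ Z^3,  H_2 = 0.

Fix the vertex order a < b < c < d < e < f < g < h < i and write every simplex with vertices in increasing order. Then dim K = 2 and the simplices of K are:

  0-simplices (9): a, b, c, d, e, f, g, h, i
  1-simplices (13): ab, ad, ag, ah, bc, bf, de, di, ef, eh, ei, fi, gi
  2-simplices (2): dei, efi

so the chain groups are C_0 ≅ Z^9, C_1 ≅ Z^13, C_2 ≅ Z^2.

The boundary map ∂_1: C_1 → C_0 sends each edge [p,q] (with p < q) to q − p. For instance
  ∂gi = i − g.
The resulting 9×13 matrix has rank 8, and its Smith normal form has invariant factors (1,1,1,1,1,1,1,1).

Boundary ∂_2: C_2 → C_1 maps a triangle to the signed sum of its edges. For instance
  ∂dei = ei − di + de,
  ∂efi = fi − ei + ef.
The resulting 13×2 matrix has rank 2, and its Smith normal form has invariant factors (1,1).

Computing H_k = (kernel of ∂_k) / (image of ∂_{k+1}):

  H_0: rank C_0 − rank ∂_1 = 9 − 8 = 1, and the invariant factors of ∂_1 are all 1, so H_0 = Z.
  H_1: rank ker ∂_1 − rank ∂_2 = (13 − 8) − 2 = 3, and the invariant factors of ∂_2 are all 1, so H_1 = Z^3.
  H_2: rank ker ∂_2 − rank ∂_3 = (2 − 2) − 0 = 0, and there is no ∂_3, so H_2 = 0.

As a check, the Euler characteristic is 9 − 13 + 2 = -2, which agrees with 1 − 3 + 0 = -2.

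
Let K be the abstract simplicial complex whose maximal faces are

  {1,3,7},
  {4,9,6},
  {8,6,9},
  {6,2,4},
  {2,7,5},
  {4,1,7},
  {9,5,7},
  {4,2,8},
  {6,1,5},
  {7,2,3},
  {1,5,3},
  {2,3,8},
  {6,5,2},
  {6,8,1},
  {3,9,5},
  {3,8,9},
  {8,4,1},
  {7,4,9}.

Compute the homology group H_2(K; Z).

H_2 ≅ 0.

Take the total order 1 < 2 < 3 < 4 < 5 < 6 < 7 < 8 < 9 on the vertex set. Then K (dimension 2) consists of the simplices:

  0-simplices (9): [1], [2], [3], [4], [5], [6], [7], [8], [9]
  1-simplices (27): (27 of them)
  2-simplices (18): [1,3,5], [1,3,7], [1,4,7], [1,4,8], [1,5,6], [1,6,8], [2,3,7], [2,3,8], [2,4,6], [2,4,8], [2,5,6], [2,5,7], [3,5,9], [3,8,9], [4,6,9], [4,7,9], [5,7,9], [6,8,9]

so the chain groups are C_0 ≅ Z^9, C_1 ≅ Z^27, C_2 ≅ Z^18.

∂_1: C_1 → C_0 sends each edge [p,q] (with p < q) to q − p. For instance
  ∂[1,7] = [7] − [1].
This gives a 9×27 integer matrix of rank 8; reducing to Smith normal form yields diagonal entries (1,1,1,1,1,1,1,1).

Boundary ∂_2: C_2 → C_1 maps a triangle to the signed sum of its edges. For instance
  ∂[1,3,7] = [3,7] − [1,7] + [1,3],
  ∂[1,4,7] = [4,7] − [1,7] + [1,4].
The resulting 27×18 matrix has rank 18, and its Smith normal form has invariant factors (1,1,1,1,1,1,1,1,1,1,1,1,1,1,1,1,1,2).

From H_k ≅ ker(∂_k) / im(∂_{k+1}) we obtain:

  H_2: rank ker ∂_2 − rank ∂_3 = (18 − 18) − 0 = 0, and there is no ∂_3, so H_2 = 0.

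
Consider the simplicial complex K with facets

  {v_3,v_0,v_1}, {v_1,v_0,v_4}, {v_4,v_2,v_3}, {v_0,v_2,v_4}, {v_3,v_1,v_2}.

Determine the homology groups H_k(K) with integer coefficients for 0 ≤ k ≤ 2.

H_0 ≅ Z,  H_1 ≅ Z,  H_2 = 0.

K has 5 vertices, 10 edges, 5 triangles.
rank ∂_0 = 0, rank ∂_1 = 4 ⇒ b_0 = 5 − 0 − 4 = 1; all invariant factors of ∂_1 are 1 so no torsion. So H_0 ≅ Z.
rank ∂_1 = 4, rank ∂_2 = 5 ⇒ b_1 = 10 − 4 − 5 = 1; all invariant factors of ∂_2 are 1 so no torsion. So H_1 ≅ Z.
rank ∂_2 = 5, rank ∂_3 = 0 ⇒ b_2 = 5 − 5 − 0 = 0. So H_2 ≅ 0.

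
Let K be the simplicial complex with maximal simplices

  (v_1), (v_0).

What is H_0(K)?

Order the vertices as v_0 < v_1. Listing each simplex with vertices in this order, K has dimension 0 with simplices:

  0-simplices (2): [v_0], [v_1]

giving chain groups C_0 ≅ Z^2.

Computing H_k = (kernel of ∂_k) / (image of ∂_{k+1}):

  H_0: rank C_0 − rank ∂_1 = 2 − 0 = 2, and there is no ∂_1, so H_0 ≅ Z^2.

(K is a triangulation of a set of 2 points.)

H_0 ≅ Z^2.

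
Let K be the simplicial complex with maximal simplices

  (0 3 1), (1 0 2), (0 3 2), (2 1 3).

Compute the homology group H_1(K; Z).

H_1 = 0.

Order the vertices as 0 < 1 < 2 < 3. Listing each simplex with vertices in this order, K has dimension 2 with simplices:

  0-simplices (4): [0], [1], [2], [3]
  1-simplices (6): [0,1], [0,2], [0,3], [1,2], [1,3], [2,3]
  2-simplices (4): [0,1,2], [0,1,3], [0,2,3], [1,2,3]

so the chain groups are C_0 ≅ Z^4, C_1 ≅ Z^6, C_2 ≅ Z^4.

Boundary ∂_1: C_1 → C_0 maps an edge to its endpoints' difference, ∂[p,q] = q − p. For instance
  ∂[2,3] = [3] − [2].
This gives a 4×6 integer matrix of rank 3; reducing to Smith normal form yields diagonal entries (1,1,1).

Boundary ∂_2: C_2 → C_1 maps a triangle to the signed sum of its edges. For instance
  ∂[0,1,3] = [1,3] − [0,3] + [0,1],
  ∂[1,2,3] = [2,3] − [1,3] + [1,2].
This gives a 6×4 integer matrix of rank 3; reducing to Smith normal form yields diagonal entries (1,1,1).

Now H_k = ker ∂_k / im ∂_{k+1}, so:

  H_1: rank ker ∂_1 − rank ∂_2 = (6 − 3) − 3 = 0, and the invariant factors of ∂_2 are all 1, so H_1 = 0.

(K is a triangulation of the 2-sphere S^2.)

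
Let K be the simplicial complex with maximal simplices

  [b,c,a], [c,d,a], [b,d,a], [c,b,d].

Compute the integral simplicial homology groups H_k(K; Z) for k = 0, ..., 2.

H_0 = Z,  H_1 = 0,  H_2 = Z.

Fix the vertex order a < b < c < d and write every simplex with vertices in increasing order. Then dim K = 2 and the simplices of K are:

  0-simplices (4): a, b, c, d
  1-simplices (6): ab, ac, ad, bc, bd, cd
  2-simplices (4): abc, abd, acd, bcd

giving chain groups C_0 ≅ Z^4, C_1 ≅ Z^6, C_2 ≅ Z^4.

∂_1: C_1 → C_0 maps an edge to its endpoints' difference, ∂[p,q] = q − p.
As a 4×6 matrix over Z this has rank 3, with invariant factors (1,1,1).

∂_2: C_2 → C_1 maps a triangle to the signed sum of its edges. For instance
  ∂abd = bd − ad + ab,
  ∂abc = bc − ac + ab.
The resulting 6×4 matrix has rank 3, and its Smith normal form has invariant factors (1,1,1).

From H_k ≅ ker(∂_k) / im(∂_{k+1}) we obtain:

  H_0: rank C_0 − rank ∂_1 = 4 − 3 = 1, and the invariant factors of ∂_1 are all 1, so H_0 ≅ Z.
  H_1: rank ker ∂_1 − rank ∂_2 = (6 − 3) − 3 = 0, and the invariant factors of ∂_2 are all 1, so H_1 ≅ 0.
  H_2: rank ker ∂_2 − rank ∂_3 = (4 − 3) − 0 = 1, and there is no ∂_3, so H_2 ≅ Z.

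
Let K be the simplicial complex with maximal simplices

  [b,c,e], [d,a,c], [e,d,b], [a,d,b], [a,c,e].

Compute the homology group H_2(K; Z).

Fix the vertex order a < b < c < d < e and write every simplex with vertices in increasing order. Then dim K = 2 and the simplices of K are:

  0-simplices (5): a, b, c, d, e
  1-simplices (10): ab, ac, ad, ae, bc, bd, be, cd, ce, de
  2-simplices (5): abd, acd, ace, bce, bde

giving chain groups C_0 ≅ Z^5, C_1 ≅ Z^10, C_2 ≅ Z^5.

Boundary ∂_1: C_1 → C_0 maps an edge to its endpoints' difference, ∂[p,q] = q − p. For instance
  ∂bd = d − b.
The resulting 5×10 matrix has rank 4, and its Smith normal form has invariant factors (1,1,1,1).

∂_2: C_2 → C_1 sends each 2-simplex [p,q,r] to [q,r] − [p,r] + [p,q]. For instance
  ∂abd = bd − ad + ab,
  ∂bde = de − be + bd.
As a 10×5 matrix over Z this has rank 5, with invariant factors (1,1,1,1,1).

From H_k ≅ ker(∂_k) / im(∂_{k+1}) we obtain:

  H_2: rank ker ∂_2 − rank ∂_3 = (5 − 5) − 0 = 0, and there is no ∂_3, so H_2 = 0.

H_2 ≅ 0.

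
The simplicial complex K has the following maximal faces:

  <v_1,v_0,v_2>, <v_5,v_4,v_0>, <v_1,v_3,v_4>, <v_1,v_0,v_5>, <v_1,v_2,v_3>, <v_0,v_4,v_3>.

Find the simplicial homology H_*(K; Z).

Order the vertices as v_0 < v_1 < v_2 < v_3 < v_4 < v_5. Listing each simplex with vertices in this order, K has dimension 2 with simplices:

  0-simplices (6): [v_0], [v_1], [v_2], [v_3], [v_4], [v_5]
  1-simplices (12): [v_0,v_1], [v_0,v_2], [v_0,v_3], [v_0,v_4], [v_0,v_5], [v_1,v_2], [v_1,v_3], [v_1,v_4], [v_1,v_5], [v_2,v_3], [v_3,v_4], [v_4,v_5]
  2-simplices (6): [v_0,v_1,v_2], [v_0,v_1,v_5], [v_0,v_3,v_4], [v_0,v_4,v_5], [v_1,v_2,v_3], [v_1,v_3,v_4]

giving chain groups C_0 ≅ Z^6, C_1 ≅ Z^12, C_2 ≅ Z^6.

Boundary ∂_1: C_1 → C_0 maps an edge to its endpoints' difference, ∂[p,q] = q − p. For instance
  ∂[v_2,v_3] = [v_3] − [v_2].
The resulting 6×12 matrix has rank 5, and its Smith normal form has invariant factors (1,1,1,1,1).

The boundary map ∂_2: C_2 → C_1 acts by ∂[p,q,r] = [q,r] − [p,r] + [p,q]. For instance
  ∂[v_1,v_2,v_3] = [v_2,v_3] − [v_1,v_3] + [v_1,v_2],
  ∂[v_0,v_1,v_2] = [v_1,v_2] − [v_0,v_2] + [v_0,v_1].
The resulting 12×6 matrix has rank 6, and its Smith normal form has invariant factors (1,1,1,1,1,1).

Reading off H_k = ker ∂_k / im ∂_{k+1}:

  H_0: rank C_0 − rank ∂_1 = 6 − 5 = 1, and the invariant factors of ∂_1 are all 1, so H_0 ≅ Z.
  H_1: rank ker ∂_1 − rank ∂_2 = (12 − 5) − 6 = 1, and the invariant factors of ∂_2 are all 1, so H_1 ≅ Z.
  H_2: rank ker ∂_2 − rank ∂_3 = (6 − 6) − 0 = 0, and there is no ∂_3, so H_2 ≅ 0.

As a check, the Euler characteristic is 6 − 12 + 6 = 0, which agrees with 1 − 1 + 0 = 0.
(K is a triangulation of the cylinder S^1 x I.)

H_0 ≅ Z,  H_1 ≅ Z,  H_2 = 0.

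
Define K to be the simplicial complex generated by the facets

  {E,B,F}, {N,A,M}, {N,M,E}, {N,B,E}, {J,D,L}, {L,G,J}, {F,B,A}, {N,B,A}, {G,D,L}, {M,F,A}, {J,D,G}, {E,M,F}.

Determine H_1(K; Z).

Order the vertices as A < B < D < E < F < G < J < L < M < N. Listing each simplex with vertices in this order, K has dimension 2 with simplices:

  0-simplices (10): A, B, D, E, F, G, J, L, M, N
  1-simplices (18): AB, AF, AM, AN, BE, BF, BN, DG, DJ, DL, EF, EM, EN, FM, GJ, GL, JL, MN
  2-simplices (12): ABF, ABN, AFM, AMN, BEF, BEN, DGJ, DGL, DJL, EFM, EMN, GJL

Hence C_0 ≅ Z^10, C_1 ≅ Z^18, C_2 ≅ Z^12.

Boundary ∂_1: C_1 → C_0 is given by ∂[p,q] = [q] − [p]. For instance
  ∂EM = M − E.
The 10×18 boundary matrix has rank 8 and Smith normal form diag(1,1,1,1,1,1,1,1).

The boundary map ∂_2: C_2 → C_1 acts by ∂[p,q,r] = [q,r] − [p,r] + [p,q]. For instance
  ∂EFM = FM − EM + EF,
  ∂AFM = FM − AM + AF.
The resulting 18×12 matrix has rank 10, and its Smith normal form has invariant factors (1,1,1,1,1,1,1,1,1,1).

Computing H_k = (kernel of ∂_k) / (image of ∂_{k+1}):

  H_1: rank ker ∂_1 − rank ∂_2 = (18 − 8) − 10 = 0, and the invariant factors of ∂_2 are all 1, so H_1 = 0.

(K is a triangulation of the disjoint union of the 2-sphere S^2 and the 2-sphere S^2.)

H_1 = 0.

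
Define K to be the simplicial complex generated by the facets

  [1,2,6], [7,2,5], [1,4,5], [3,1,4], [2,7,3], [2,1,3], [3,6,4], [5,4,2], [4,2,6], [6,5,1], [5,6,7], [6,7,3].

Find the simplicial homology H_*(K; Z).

H_0 ≅ Z,  H_1 ≅ Z_2,  H_2 = 0.

Fix the vertex order 1 < 2 < 3 < 4 < 5 < 6 < 7 and write every simplex with vertices in increasing order. Then dim K = 2 and the simplices of K are:

  0-simplices (7): [1], [2], [3], [4], [5], [6], [7]
  1-simplices (18): [1,2], [1,3], [1,4], [1,5], [1,6], [2,3], [2,4], [2,5], [2,6], [2,7], [3,4], [3,6], [3,7], [4,5], [4,6], [5,6], [5,7], [6,7]
  2-simplices (12): [1,2,3], [1,2,6], [1,3,4], [1,4,5], [1,5,6], [2,3,7], [2,4,5], [2,4,6], [2,5,7], [3,4,6], [3,6,7], [5,6,7]

so the chain groups are C_0 ≅ Z^7, C_1 ≅ Z^18, C_2 ≅ Z^12.

The boundary map ∂_1: C_1 → C_0 is given by ∂[p,q] = [q] − [p]. For instance
  ∂[6,7] = [7] − [6].
The 7×18 boundary matrix has rank 6 and Smith normal form diag(1,1,1,1,1,1).

Boundary ∂_2: C_2 → C_1 acts by ∂[p,q,r] = [q,r] − [p,r] + [p,q]. For instance
  ∂[1,5,6] = [5,6] − [1,6] + [1,5],
  ∂[2,4,5] = [4,5] − [2,5] + [2,4].
The 18×12 boundary matrix has rank 12 and Smith normal form diag(1,1,1,1,1,1,1,1,1,1,1,2).

Computing H_k = (kernel of ∂_k) / (image of ∂_{k+1}):

  H_0: rank C_0 − rank ∂_1 = 7 − 6 = 1, and the invariant factors of ∂_1 are all 1, so H_0 ≅ Z.
  H_1: rank ker ∂_1 − rank ∂_2 = (18 − 6) − 12 = 0, and ∂_2 has invariant factor 2 > 1, so H_1 ≅ Z_2.
  H_2: rank ker ∂_2 − rank ∂_3 = (12 − 12) − 0 = 0, and there is no ∂_3, so H_2 ≅ 0.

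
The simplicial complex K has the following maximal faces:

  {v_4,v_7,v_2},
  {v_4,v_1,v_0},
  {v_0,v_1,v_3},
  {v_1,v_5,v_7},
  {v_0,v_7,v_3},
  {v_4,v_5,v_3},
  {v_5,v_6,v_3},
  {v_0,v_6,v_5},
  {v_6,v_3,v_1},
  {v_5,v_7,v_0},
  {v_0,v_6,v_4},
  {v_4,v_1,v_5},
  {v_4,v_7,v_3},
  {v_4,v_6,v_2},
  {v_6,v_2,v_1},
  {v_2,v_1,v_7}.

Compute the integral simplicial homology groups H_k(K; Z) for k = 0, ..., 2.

Take the total order v_0 < v_1 < v_2 < v_3 < v_4 < v_5 < v_6 < v_7 on the vertex set. Then K (dimension 2) consists of the simplices:

  0-simplices (8): [v_0], [v_1], [v_2], [v_3], [v_4], [v_5], [v_6], [v_7]
  1-simplices (24): (24 of them)
  2-simplices (16): (16 of them)

so the chain groups are C_0 ≅ Z^8, C_1 ≅ Z^24, C_2 ≅ Z^16.

Boundary ∂_1: C_1 → C_0 maps an edge to its endpoints' difference, ∂[p,q] = q − p. For instance
  ∂[v_3,v_7] = [v_7] − [v_3].
The 8×24 boundary matrix has rank 7 and Smith normal form diag(1,1,1,1,1,1,1).

The boundary map ∂_2: C_2 → C_1 maps a triangle to the signed sum of its edges. For instance
  ∂[v_1,v_4,v_5] = [v_4,v_5] − [v_1,v_5] + [v_1,v_4],
  ∂[v_0,v_4,v_6] = [v_4,v_6] − [v_0,v_6] + [v_0,v_4].
This gives a 24×16 integer matrix of rank 15; reducing to Smith normal form yields diagonal entries (1,1,1,1,1,1,1,1,1,1,1,1,1,1,1).

Computing H_k = (kernel of ∂_k) / (image of ∂_{k+1}):

  H_0: rank C_0 − rank ∂_1 = 8 − 7 = 1, and the invariant factors of ∂_1 are all 1, so H_0 ≅ Z.
  H_1: rank ker ∂_1 − rank ∂_2 = (24 − 7) − 15 = 2, and the invariant factors of ∂_2 are all 1, so H_1 ≅ Z^2.
  H_2: rank ker ∂_2 − rank ∂_3 = (16 − 15) − 0 = 1, and there is no ∂_3, so H_2 ≅ Z.

(K is a triangulation of the torus T^2.)

H_0 ≅ Z,  H_1 ≅ Z^2,  H_2 ≅ Z.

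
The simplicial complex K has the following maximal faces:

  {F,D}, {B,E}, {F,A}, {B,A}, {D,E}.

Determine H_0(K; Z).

H_0 ≅ Z.

K has 5 vertices, 5 edges.
rank ∂_0 = 0, rank ∂_1 = 4 ⇒ b_0 = 5 − 0 − 4 = 1; all invariant factors of ∂_1 are 1 so no torsion. So H_0 ≅ Z.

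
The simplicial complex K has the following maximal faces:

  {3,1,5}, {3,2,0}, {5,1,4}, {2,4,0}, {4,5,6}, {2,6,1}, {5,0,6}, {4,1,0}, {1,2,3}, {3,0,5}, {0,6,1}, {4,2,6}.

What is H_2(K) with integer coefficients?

Fix the vertex order 0 < 1 < 2 < 3 < 4 < 5 < 6 and write every simplex with vertices in increasing order. Then dim K = 2 and the simplices of K are:

  0-simplices (7): [0], [1], [2], [3], [4], [5], [6]
  1-simplices (18): [0,1], [0,2], [0,3], [0,4], [0,5], [0,6], [1,2], [1,3], [1,4], [1,5], [1,6], [2,3], [2,4], [2,6], [3,5], [4,5], [4,6], [5,6]
  2-simplices (12): [0,1,4], [0,1,6], [0,2,3], [0,2,4], [0,3,5], [0,5,6], [1,2,3], [1,2,6], [1,3,5], [1,4,5], [2,4,6], [4,5,6]

giving chain groups C_0 ≅ Z^7, C_1 ≅ Z^18, C_2 ≅ Z^12.

∂_1: C_1 → C_0 is given by ∂[p,q] = [q] − [p]. For instance
  ∂[1,5] = [5] − [1].
The 7×18 boundary matrix has rank 6 and Smith normal form diag(1,1,1,1,1,1).

The boundary map ∂_2: C_2 → C_1 sends each 2-simplex [p,q,r] to [q,r] − [p,r] + [p,q]. For instance
  ∂[1,2,3] = [2,3] − [1,3] + [1,2],
  ∂[0,3,5] = [3,5] − [0,5] + [0,3].
The resulting 18×12 matrix has rank 12, and its Smith normal form has invariant factors (1,1,1,1,1,1,1,1,1,1,1,2).

Reading off H_k = ker ∂_k / im ∂_{k+1}:

  H_2: rank ker ∂_2 − rank ∂_3 = (12 − 12) − 0 = 0, and there is no ∂_3, so H_2 = 0.

(K is a triangulation of the real projective plane RP^2.)

H_2 = 0.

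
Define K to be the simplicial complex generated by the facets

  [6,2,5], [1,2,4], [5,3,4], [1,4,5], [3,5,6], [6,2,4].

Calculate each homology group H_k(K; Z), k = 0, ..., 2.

Fix the vertex order 1 < 2 < 3 < 4 < 5 < 6 and write every simplex with vertices in increasing order. Then dim K = 2 and the simplices of K are:

  0-simplices (6): [1], [2], [3], [4], [5], [6]
  1-simplices (12): [1,2], [1,4], [1,5], [2,4], [2,5], [2,6], [3,4], [3,5], [3,6], [4,5], [4,6], [5,6]
  2-simplices (6): [1,2,4], [1,4,5], [2,4,6], [2,5,6], [3,4,5], [3,5,6]

so the chain groups are C_0 ≅ Z^6, C_1 ≅ Z^12, C_2 ≅ Z^6.

Boundary ∂_1: C_1 → C_0 is given by ∂[p,q] = [q] − [p].
As a 6×12 matrix over Z this has rank 5, with invariant factors (1,1,1,1,1).

Boundary ∂_2: C_2 → C_1 sends each 2-simplex [p,q,r] to [q,r] − [p,r] + [p,q]. For instance
  ∂[2,5,6] = [5,6] − [2,6] + [2,5],
  ∂[1,4,5] = [4,5] − [1,5] + [1,4].
This gives a 12×6 integer matrix of rank 6; reducing to Smith normal form yields diagonal entries (1,1,1,1,1,1).

Reading off H_k = ker ∂_k / im ∂_{k+1}:

  H_0: rank C_0 − rank ∂_1 = 6 − 5 = 1, and the invariant factors of ∂_1 are all 1, so H_0 ≅ Z.
  H_1: rank ker ∂_1 − rank ∂_2 = (12 − 5) − 6 = 1, and the invariant factors of ∂_2 are all 1, so H_1 ≅ Z.
  H_2: rank ker ∂_2 − rank ∂_3 = (6 − 6) − 0 = 0, and there is no ∂_3, so H_2 ≅ 0.

(K is a triangulation of the cylinder S^1 x I.)

H_0 = Z,  H_1 = Z,  H_2 = 0.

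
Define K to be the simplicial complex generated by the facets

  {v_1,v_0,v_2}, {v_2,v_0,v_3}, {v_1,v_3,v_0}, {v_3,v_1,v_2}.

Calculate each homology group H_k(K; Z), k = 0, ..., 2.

H_0 ≅ Z,  H_1 = 0,  H_2 ≅ Z.

Order the vertices as v_0 < v_1 < v_2 < v_3. Listing each simplex with vertices in this order, K has dimension 2 with simplices:

  0-simplices (4): [v_0], [v_1], [v_2], [v_3]
  1-simplices (6): [v_0,v_1], [v_0,v_2], [v_0,v_3], [v_1,v_2], [v_1,v_3], [v_2,v_3]
  2-simplices (4): [v_0,v_1,v_2], [v_0,v_1,v_3], [v_0,v_2,v_3], [v_1,v_2,v_3]

giving chain groups C_0 ≅ Z^4, C_1 ≅ Z^6, C_2 ≅ Z^4.

The boundary map ∂_1: C_1 → C_0 maps an edge to its endpoints' difference, ∂[p,q] = q − p. For instance
  ∂[v_0,v_2] = [v_2] − [v_0].
This gives a 4×6 integer matrix of rank 3; reducing to Smith normal form yields diagonal entries (1,1,1).

Boundary ∂_2: C_2 → C_1 acts by ∂[p,q,r] = [q,r] − [p,r] + [p,q]. For instance
  ∂[v_0,v_2,v_3] = [v_2,v_3] − [v_0,v_3] + [v_0,v_2],
  ∂[v_0,v_1,v_2] = [v_1,v_2] − [v_0,v_2] + [v_0,v_1].
As a 6×4 matrix over Z this has rank 3, with invariant factors (1,1,1).

From H_k ≅ ker(∂_k) / im(∂_{k+1}) we obtain:

  H_0: rank C_0 − rank ∂_1 = 4 − 3 = 1, and the invariant factors of ∂_1 are all 1, so H_0 = Z.
  H_1: rank ker ∂_1 − rank ∂_2 = (6 − 3) − 3 = 0, and the invariant factors of ∂_2 are all 1, so H_1 = 0.
  H_2: rank ker ∂_2 − rank ∂_3 = (4 − 3) − 0 = 1, and there is no ∂_3, so H_2 = Z.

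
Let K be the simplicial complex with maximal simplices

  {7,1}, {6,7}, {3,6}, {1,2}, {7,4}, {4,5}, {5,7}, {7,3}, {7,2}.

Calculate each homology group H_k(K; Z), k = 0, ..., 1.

We work with the vertex ordering 1 < 2 < 3 < 4 < 5 < 6 < 7. The simplices of K, each written with vertices in increasing order, are:

  0-simplices (7): [1], [2], [3], [4], [5], [6], [7]
  1-simplices (9): [1,2], [1,7], [2,7], [3,6], [3,7], [4,5], [4,7], [5,7], [6,7]

giving chain groups C_0 ≅ Z^7, C_1 ≅ Z^9.

∂_1: C_1 → C_0 is given by ∂[p,q] = [q] − [p]. For instance
  ∂[6,7] = [7] − [6].
The 7×9 boundary matrix has rank 6 and Smith normal form diag(1,1,1,1,1,1).

Now H_k = ker ∂_k / im ∂_{k+1}, so:

  H_0: rank C_0 − rank ∂_1 = 7 − 6 = 1, and the invariant factors of ∂_1 are all 1, so H_0 ≅ Z.
  H_1: rank ker ∂_1 − rank ∂_2 = (9 − 6) − 0 = 3, and there is no ∂_2, so H_1 ≅ Z^3.

As a check, the Euler characteristic is 7 − 9 = -2, which agrees with 1 − 3 = -2.

H_0 = Z,  H_1 = Z^3.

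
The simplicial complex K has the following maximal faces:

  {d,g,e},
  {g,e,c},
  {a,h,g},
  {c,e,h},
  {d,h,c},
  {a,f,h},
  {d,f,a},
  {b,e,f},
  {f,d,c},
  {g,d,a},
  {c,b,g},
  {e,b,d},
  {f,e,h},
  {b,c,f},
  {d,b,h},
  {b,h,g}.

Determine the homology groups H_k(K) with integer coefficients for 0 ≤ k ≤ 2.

H_0 = Z,  H_1 = Z^2,  H_2 = Z.

K has 8 vertices, 24 edges, 16 triangles.
rank ∂_0 = 0, rank ∂_1 = 7 ⇒ b_0 = 8 − 0 − 7 = 1; all invariant factors of ∂_1 are 1 so no torsion. So H_0 ≅ Z.
rank ∂_1 = 7, rank ∂_2 = 15 ⇒ b_1 = 24 − 7 − 15 = 2; all invariant factors of ∂_2 are 1 so no torsion. So H_1 ≅ Z^2.
rank ∂_2 = 15, rank ∂_3 = 0 ⇒ b_2 = 16 − 15 − 0 = 1. So H_2 ≅ Z.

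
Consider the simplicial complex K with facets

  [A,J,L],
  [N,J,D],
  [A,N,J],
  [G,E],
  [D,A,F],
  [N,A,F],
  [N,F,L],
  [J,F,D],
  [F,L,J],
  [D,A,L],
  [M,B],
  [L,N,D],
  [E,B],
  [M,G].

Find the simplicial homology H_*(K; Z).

Fix the vertex order A < B < D < E < F < G < J < L < M < N and write every simplex with vertices in increasing order. Then dim K = 2 and the simplices of K are:

  0-simplices (10): A, B, D, E, F, G, J, L, M, N
  1-simplices (19): AD, AF, AJ, AL, AN, BE, BM, DF, DJ, DL, DN, EG, FJ, FL, FN, GM, JL, JN, LN
  2-simplices (10): ADF, ADL, AFN, AJL, AJN, DFJ, DJN, DLN, FJL, FLN

so the chain groups are C_0 ≅ Z^10, C_1 ≅ Z^19, C_2 ≅ Z^10.

∂_1: C_1 → C_0 maps an edge to its endpoints' difference, ∂[p,q] = q − p.
The resulting 10×19 matrix has rank 8, and its Smith normal form has invariant factors (1,1,1,1,1,1,1,1).

∂_2: C_2 → C_1 sends each 2-simplex [p,q,r] to [q,r] − [p,r] + [p,q]. For instance
  ∂DLN = LN − DN + DL,
  ∂AJN = JN − AN + AJ.
This gives a 19×10 integer matrix of rank 10; reducing to Smith normal form yields diagonal entries (1,1,1,1,1,1,1,1,1,2).

From H_k ≅ ker(∂_k) / im(∂_{k+1}) we obtain:

  H_0: rank C_0 − rank ∂_1 = 10 − 8 = 2, and the invariant factors of ∂_1 are all 1, so H_0 = Z^2.
  H_1: rank ker ∂_1 − rank ∂_2 = (19 − 8) − 10 = 1, and ∂_2 has invariant factor 2 > 1, so H_1 = Z × Z/2.
  H_2: rank ker ∂_2 − rank ∂_3 = (10 − 10) − 0 = 0, and there is no ∂_3, so H_2 = 0.

H_0 = Z^2,  H_1 = Z × Z/2,  H_2 = 0.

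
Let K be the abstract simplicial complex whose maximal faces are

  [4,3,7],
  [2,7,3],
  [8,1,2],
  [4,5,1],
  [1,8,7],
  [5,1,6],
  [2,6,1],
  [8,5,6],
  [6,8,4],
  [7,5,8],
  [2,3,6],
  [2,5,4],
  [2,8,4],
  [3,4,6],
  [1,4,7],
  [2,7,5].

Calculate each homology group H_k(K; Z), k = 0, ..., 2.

K has 8 vertices, 24 edges, 16 triangles.
rank ∂_0 = 0, rank ∂_1 = 7 ⇒ b_0 = 8 − 0 − 7 = 1; all invariant factors of ∂_1 are 1 so no torsion. So H_0 = Z.
rank ∂_1 = 7, rank ∂_2 = 15 ⇒ b_1 = 24 − 7 − 15 = 2; all invariant factors of ∂_2 are 1 so no torsion. So H_1 = Z^2.
rank ∂_2 = 15, rank ∂_3 = 0 ⇒ b_2 = 16 − 15 − 0 = 1. So H_2 = Z.

H_0 ≅ Z,  H_1 ≅ Z^2,  H_2 ≅ Z.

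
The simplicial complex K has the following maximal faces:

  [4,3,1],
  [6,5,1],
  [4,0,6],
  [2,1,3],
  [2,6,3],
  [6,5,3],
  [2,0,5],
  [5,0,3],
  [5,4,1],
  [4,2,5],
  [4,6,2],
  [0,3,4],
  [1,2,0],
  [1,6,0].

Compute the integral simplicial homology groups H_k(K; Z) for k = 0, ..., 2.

Fix the vertex order 0 < 1 < 2 < 3 < 4 < 5 < 6 and write every simplex with vertices in increasing order. Then dim K = 2 and the simplices of K are:

  0-simplices (7): [0], [1], [2], [3], [4], [5], [6]
  1-simplices (21): [0,1], [0,2], [0,3], [0,4], [0,5], [0,6], [1,2], [1,3], [1,4], [1,5], [1,6], [2,3], [2,4], [2,5], [2,6], [3,4], [3,5], [3,6], [4,5], [4,6], [5,6]
  2-simplices (14): [0,1,2], [0,1,6], [0,2,5], [0,3,4], [0,3,5], [0,4,6], [1,2,3], [1,3,4], [1,4,5], [1,5,6], [2,3,6], [2,4,5], [2,4,6], [3,5,6]

so the chain groups are C_0 ≅ Z^7, C_1 ≅ Z^21, C_2 ≅ Z^14.

∂_1: C_1 → C_0 sends each edge [p,q] (with p < q) to q − p. For instance
  ∂[4,6] = [6] − [4].
This gives a 7×21 integer matrix of rank 6; reducing to Smith normal form yields diagonal entries (1,1,1,1,1,1).

The boundary map ∂_2: C_2 → C_1 acts by ∂[p,q,r] = [q,r] − [p,r] + [p,q]. For instance
  ∂[0,2,5] = [2,5] − [0,5] + [0,2],
  ∂[2,4,6] = [4,6] − [2,6] + [2,4].
This gives a 21×14 integer matrix of rank 13; reducing to Smith normal form yields diagonal entries (1,1,1,1,1,1,1,1,1,1,1,1,1).

Reading off H_k = ker ∂_k / im ∂_{k+1}:

  H_0: rank C_0 − rank ∂_1 = 7 − 6 = 1, and the invariant factors of ∂_1 are all 1, so H_0 = Z.
  H_1: rank ker ∂_1 − rank ∂_2 = (21 − 6) − 13 = 2, and the invariant factors of ∂_2 are all 1, so H_1 = Z^2.
  H_2: rank ker ∂_2 − rank ∂_3 = (14 − 13) − 0 = 1, and there is no ∂_3, so H_2 = Z.

H_0 = Z,  H_1 = Z^2,  H_2 = Z.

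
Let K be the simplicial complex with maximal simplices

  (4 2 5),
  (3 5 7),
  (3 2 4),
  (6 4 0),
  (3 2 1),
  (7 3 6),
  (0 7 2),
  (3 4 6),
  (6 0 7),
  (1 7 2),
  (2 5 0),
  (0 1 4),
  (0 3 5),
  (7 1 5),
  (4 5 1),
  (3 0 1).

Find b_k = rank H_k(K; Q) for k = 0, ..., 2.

b_0 = 1, b_1 = 2, b_2 = 1.

Take the total order 0 < 1 < 2 < 3 < 4 < 5 < 6 < 7 on the vertex set. Then K (dimension 2) consists of the simplices:

  0-simplices (8): [0], [1], [2], [3], [4], [5], [6], [7]
  1-simplices (24): (24 of them)
  2-simplices (16): [0,1,3], [0,1,4], [0,2,5], [0,2,7], [0,3,5], [0,4,6], [0,6,7], [1,2,3], [1,2,7], [1,4,5], [1,5,7], [2,3,4], [2,4,5], [3,4,6], [3,5,7], [3,6,7]

so the chain groups are C_0 ≅ Z^8, C_1 ≅ Z^24, C_2 ≅ Z^16.

∂_1: C_1 → C_0 is given by ∂[p,q] = [q] − [p].
This gives a 8×24 integer matrix of rank 7; reducing to Smith normal form yields diagonal entries (1,1,1,1,1,1,1).

The boundary map ∂_2: C_2 → C_1 acts by ∂[p,q,r] = [q,r] − [p,r] + [p,q]. For instance
  ∂[1,2,7] = [2,7] − [1,7] + [1,2],
  ∂[3,5,7] = [5,7] − [3,7] + [3,5].
The 24×16 boundary matrix has rank 15 and Smith normal form diag(1,1,1,1,1,1,1,1,1,1,1,1,1,1,1).

Reading off H_k = ker ∂_k / im ∂_{k+1}:

  H_0: rank C_0 − rank ∂_1 = 8 − 7 = 1, and the invariant factors of ∂_1 are all 1, so H_0 = Z.
  H_1: rank ker ∂_1 − rank ∂_2 = (24 − 7) − 15 = 2, and the invariant factors of ∂_2 are all 1, so H_1 = Z^2.
  H_2: rank ker ∂_2 − rank ∂_3 = (16 − 15) − 0 = 1, and there is no ∂_3, so H_2 = Z.

As a check, the Euler characteristic is 8 − 24 + 16 = 0, which agrees with 1 − 2 + 1 = 0.

Hence the Betti numbers are b_0 = 1, b_1 = 2, b_2 = 1.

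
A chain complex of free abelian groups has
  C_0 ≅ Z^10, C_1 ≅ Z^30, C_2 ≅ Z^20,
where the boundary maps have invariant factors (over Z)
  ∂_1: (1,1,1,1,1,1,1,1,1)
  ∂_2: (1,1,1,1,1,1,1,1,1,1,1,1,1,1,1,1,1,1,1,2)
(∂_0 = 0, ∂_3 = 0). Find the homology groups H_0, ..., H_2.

H_0 ≅ Z,  H_1 ≅ Z ⊕ Z/2,  H_2 = 0.

H_0: b_0 = 10 − 0 − 9 = 1; torsion from ∂_1 factors > 1: none. So H_0 ≅ Z.
H_1: b_1 = 30 − 9 − 20 = 1; torsion from ∂_2 factors > 1: [2]. So H_1 ≅ Z ⊕ Z/2.
H_2: b_2 = 20 − 20 − 0 = 0; torsion from ∂_3 factors > 1: none. So H_2 ≅ 0.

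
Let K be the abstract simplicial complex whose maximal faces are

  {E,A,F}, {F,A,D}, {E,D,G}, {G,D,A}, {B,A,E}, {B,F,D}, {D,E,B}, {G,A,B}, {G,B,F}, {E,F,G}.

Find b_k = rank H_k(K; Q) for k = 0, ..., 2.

Take the total order A < B < D < E < F < G on the vertex set. Then K (dimension 2) consists of the simplices:

  0-simplices (6): A, B, D, E, F, G
  1-simplices (15): AB, AD, AE, AF, AG, BD, BE, BF, BG, DE, DF, DG, EF, EG, FG
  2-simplices (10): ABE, ABG, ADF, ADG, AEF, BDE, BDF, BFG, DEG, EFG

so the chain groups are C_0 ≅ Z^6, C_1 ≅ Z^15, C_2 ≅ Z^10.

Boundary ∂_1: C_1 → C_0 maps an edge to its endpoints' difference, ∂[p,q] = q − p. For instance
  ∂BG = G − B.
The 6×15 boundary matrix has rank 5 and Smith normal form diag(1,1,1,1,1).

Boundary ∂_2: C_2 → C_1 sends each 2-simplex [p,q,r] to [q,r] − [p,r] + [p,q]. For instance
  ∂DEG = EG − DG + DE,
  ∂AEF = EF − AF + AE.
The 15×10 boundary matrix has rank 10 and Smith normal form diag(1,1,1,1,1,1,1,1,1,2).

From H_k ≅ ker(∂_k) / im(∂_{k+1}) we obtain:

  H_0: rank C_0 − rank ∂_1 = 6 − 5 = 1, and the invariant factors of ∂_1 are all 1, so H_0 = Z.
  H_1: rank ker ∂_1 − rank ∂_2 = (15 − 5) − 10 = 0, and ∂_2 has invariant factor 2 > 1, so H_1 = Z/2.
  H_2: rank ker ∂_2 − rank ∂_3 = (10 − 10) − 0 = 0, and there is no ∂_3, so H_2 = 0.

Hence the Betti numbers are b_0 = 1, b_1 = 0, b_2 = 0.

b_0 = 1, b_1 = 0, b_2 = 0.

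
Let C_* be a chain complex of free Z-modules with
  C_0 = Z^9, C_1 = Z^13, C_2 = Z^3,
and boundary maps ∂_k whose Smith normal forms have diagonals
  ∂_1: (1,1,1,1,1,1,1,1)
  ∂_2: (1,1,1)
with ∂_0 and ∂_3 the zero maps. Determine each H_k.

H_0 = Z,  H_1 = Z^2,  H_2 = 0.

H_0: b_0 = 9 − 0 − 8 = 1; torsion from ∂_1 factors > 1: none. So H_0 = Z.
H_1: b_1 = 13 − 8 − 3 = 2; torsion from ∂_2 factors > 1: none. So H_1 = Z^2.
H_2: b_2 = 3 − 3 − 0 = 0; torsion from ∂_3 factors > 1: none. So H_2 = 0.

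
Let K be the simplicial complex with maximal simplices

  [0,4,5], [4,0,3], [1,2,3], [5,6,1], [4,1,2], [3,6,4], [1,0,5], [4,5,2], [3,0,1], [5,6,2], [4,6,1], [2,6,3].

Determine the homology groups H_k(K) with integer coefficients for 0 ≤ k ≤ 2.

H_0 ≅ Z,  H_1 ≅ Z/2,  H_2 = 0.

K has 7 vertices, 18 edges, 12 triangles.
rank ∂_0 = 0, rank ∂_1 = 6 ⇒ b_0 = 7 − 0 − 6 = 1; all invariant factors of ∂_1 are 1 so no torsion. So H_0 = Z.
rank ∂_1 = 6, rank ∂_2 = 12 ⇒ b_1 = 18 − 6 − 12 = 0; ∂_2 has invariant factor(s) [2] giving torsion. So H_1 = Z/2.
rank ∂_2 = 12, rank ∂_3 = 0 ⇒ b_2 = 12 − 12 − 0 = 0. So H_2 = 0.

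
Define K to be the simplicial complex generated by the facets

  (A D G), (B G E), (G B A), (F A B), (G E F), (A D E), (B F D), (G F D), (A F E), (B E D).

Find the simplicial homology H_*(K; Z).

H_0 = Z,  H_1 = Z/2,  H_2 = 0.

K has 6 vertices, 15 edges, 10 triangles.
rank ∂_0 = 0, rank ∂_1 = 5 ⇒ b_0 = 6 − 0 − 5 = 1; all invariant factors of ∂_1 are 1 so no torsion. So H_0 = Z.
rank ∂_1 = 5, rank ∂_2 = 10 ⇒ b_1 = 15 − 5 − 10 = 0; ∂_2 has invariant factor(s) [2] giving torsion. So H_1 = Z/2.
rank ∂_2 = 10, rank ∂_3 = 0 ⇒ b_2 = 10 − 10 − 0 = 0. So H_2 = 0.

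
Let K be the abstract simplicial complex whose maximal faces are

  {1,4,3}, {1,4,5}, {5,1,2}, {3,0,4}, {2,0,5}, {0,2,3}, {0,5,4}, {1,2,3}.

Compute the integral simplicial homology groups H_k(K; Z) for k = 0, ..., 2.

Take the total order 0 < 1 < 2 < 3 < 4 < 5 on the vertex set. Then K (dimension 2) consists of the simplices:

  0-simplices (6): [0], [1], [2], [3], [4], [5]
  1-simplices (12): [0,2], [0,3], [0,4], [0,5], [1,2], [1,3], [1,4], [1,5], [2,3], [2,5], [3,4], [4,5]
  2-simplices (8): [0,2,3], [0,2,5], [0,3,4], [0,4,5], [1,2,3], [1,2,5], [1,3,4], [1,4,5]

so the chain groups are C_0 ≅ Z^6, C_1 ≅ Z^12, C_2 ≅ Z^8.

Boundary ∂_1: C_1 → C_0 sends each edge [p,q] (with p < q) to q − p.
This gives a 6×12 integer matrix of rank 5; reducing to Smith normal form yields diagonal entries (1,1,1,1,1).

Boundary ∂_2: C_2 → C_1 maps a triangle to the signed sum of its edges. For instance
  ∂[0,3,4] = [3,4] − [0,4] + [0,3],
  ∂[1,3,4] = [3,4] − [1,4] + [1,3].
The 12×8 boundary matrix has rank 7 and Smith normal form diag(1,1,1,1,1,1,1).

Computing H_k = (kernel of ∂_k) / (image of ∂_{k+1}):

  H_0: rank C_0 − rank ∂_1 = 6 − 5 = 1, and the invariant factors of ∂_1 are all 1, so H_0 = Z.
  H_1: rank ker ∂_1 − rank ∂_2 = (12 − 5) − 7 = 0, and the invariant factors of ∂_2 are all 1, so H_1 = 0.
  H_2: rank ker ∂_2 − rank ∂_3 = (8 − 7) − 0 = 1, and there is no ∂_3, so H_2 = Z.

As a check, the Euler characteristic is 6 − 12 + 8 = 2, which agrees with 1 − 0 + 1 = 2.

H_0 = Z,  H_1 = 0,  H_2 = Z.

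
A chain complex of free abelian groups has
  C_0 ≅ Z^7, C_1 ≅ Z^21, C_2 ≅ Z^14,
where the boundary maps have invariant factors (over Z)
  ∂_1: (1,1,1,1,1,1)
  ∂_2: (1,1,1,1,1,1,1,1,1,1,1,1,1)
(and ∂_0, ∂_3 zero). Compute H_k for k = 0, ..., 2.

H_0 ≅ Z,  H_1 ≅ Z^2,  H_2 ≅ Z.

H_0: b_0 = 7 − 0 − 6 = 1; torsion from ∂_1 factors > 1: none. So H_0 ≅ Z.
H_1: b_1 = 21 − 6 − 13 = 2; torsion from ∂_2 factors > 1: none. So H_1 ≅ Z^2.
H_2: b_2 = 14 − 13 − 0 = 1; torsion from ∂_3 factors > 1: none. So H_2 ≅ Z.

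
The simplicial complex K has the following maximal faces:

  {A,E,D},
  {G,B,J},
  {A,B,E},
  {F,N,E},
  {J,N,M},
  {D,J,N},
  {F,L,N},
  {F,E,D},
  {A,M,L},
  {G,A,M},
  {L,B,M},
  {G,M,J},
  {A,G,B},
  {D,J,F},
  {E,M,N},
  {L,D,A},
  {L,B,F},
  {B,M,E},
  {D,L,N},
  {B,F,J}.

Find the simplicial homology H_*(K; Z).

H_0 ≅ Z,  H_1 ≅ Z ⊕ Z/2Z,  H_2 = 0.

Order the vertices as A < B < D < E < F < G < J < L < M < N. Listing each simplex with vertices in this order, K has dimension 2 with simplices:

  0-simplices (10): A, B, D, E, F, G, J, L, M, N
  1-simplices (30): AB, AD, AE, AG, AL, AM, BE, BF, BG, BJ, BL, BM, DE, DF, DJ, DL, DN, EF, EM, EN, FJ, FL, FN, GJ, GM, JM, JN, LM, LN, MN
  2-simplices (20): ABE, ABG, ADE, ADL, AGM, ALM, BEM, BFJ, BFL, BGJ, BLM, DEF, DFJ, DJN, DLN, EFN, EMN, FLN, GJM, JMN

so the chain groups are C_0 ≅ Z^10, C_1 ≅ Z^30, C_2 ≅ Z^20.

∂_1: C_1 → C_0 is given by ∂[p,q] = [q] − [p]. For instance
  ∂BF = F − B.
The resulting 10×30 matrix has rank 9, and its Smith normal form has invariant factors (1,1,1,1,1,1,1,1,1).

The boundary map ∂_2: C_2 → C_1 acts by ∂[p,q,r] = [q,r] − [p,r] + [p,q]. For instance
  ∂AGM = GM − AM + AG,
  ∂BFL = FL − BL + BF.
As a 30×20 matrix over Z this has rank 20, with invariant factors (1,1,1,1,1,1,1,1,1,1,1,1,1,1,1,1,1,1,1,2).

Reading off H_k = ker ∂_k / im ∂_{k+1}:

  H_0: rank C_0 − rank ∂_1 = 10 − 9 = 1, and the invariant factors of ∂_1 are all 1, so H_0 = Z.
  H_1: rank ker ∂_1 − rank ∂_2 = (30 − 9) − 20 = 1, and ∂_2 has invariant factor 2 > 1, so H_1 = Z ⊕ Z/2Z.
  H_2: rank ker ∂_2 − rank ∂_3 = (20 − 20) − 0 = 0, and there is no ∂_3, so H_2 = 0.

As a check, the Euler characteristic is 10 − 30 + 20 = 0, which agrees with 1 − 1 + 0 = 0.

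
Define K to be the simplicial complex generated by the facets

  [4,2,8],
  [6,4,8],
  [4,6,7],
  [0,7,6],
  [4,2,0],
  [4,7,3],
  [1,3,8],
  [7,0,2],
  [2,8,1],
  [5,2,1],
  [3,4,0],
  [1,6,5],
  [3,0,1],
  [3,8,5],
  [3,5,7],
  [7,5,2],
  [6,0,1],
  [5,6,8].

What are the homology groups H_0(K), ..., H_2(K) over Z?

Take the total order 0 < 1 < 2 < 3 < 4 < 5 < 6 < 7 < 8 on the vertex set. Then K (dimension 2) consists of the simplices:

  0-simplices (9): [0], [1], [2], [3], [4], [5], [6], [7], [8]
  1-simplices (27): (27 of them)
  2-simplices (18): [0,1,3], [0,1,6], [0,2,4], [0,2,7], [0,3,4], [0,6,7], [1,2,5], [1,2,8], [1,3,8], [1,5,6], [2,4,8], [2,5,7], [3,4,7], [3,5,7], [3,5,8], [4,6,7], [4,6,8], [5,6,8]

so the chain groups are C_0 ≅ Z^9, C_1 ≅ Z^27, C_2 ≅ Z^18.

The boundary map ∂_1: C_1 → C_0 maps an edge to its endpoints' difference, ∂[p,q] = q − p.
The resulting 9×27 matrix has rank 8, and its Smith normal form has invariant factors (1,1,1,1,1,1,1,1).

Boundary ∂_2: C_2 → C_1 maps a triangle to the signed sum of its edges. For instance
  ∂[3,5,7] = [5,7] − [3,7] + [3,5],
  ∂[4,6,8] = [6,8] − [4,8] + [4,6].
As a 27×18 matrix over Z this has rank 18, with invariant factors (1,1,1,1,1,1,1,1,1,1,1,1,1,1,1,1,1,2).

Computing H_k = (kernel of ∂_k) / (image of ∂_{k+1}):

  H_0: rank C_0 − rank ∂_1 = 9 − 8 = 1, and the invariant factors of ∂_1 are all 1, so H_0 ≅ Z.
  H_1: rank ker ∂_1 − rank ∂_2 = (27 − 8) − 18 = 1, and ∂_2 has invariant factor 2 > 1, so H_1 ≅ Z × Z/2.
  H_2: rank ker ∂_2 − rank ∂_3 = (18 − 18) − 0 = 0, and there is no ∂_3, so H_2 ≅ 0.

As a check, the Euler characteristic is 9 − 27 + 18 = 0, which agrees with 1 − 1 + 0 = 0.

H_0 ≅ Z,  H_1 ≅ Z × Z/2,  H_2 = 0.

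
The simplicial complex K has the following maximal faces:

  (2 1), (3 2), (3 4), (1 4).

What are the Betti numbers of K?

b_0 = 1, b_1 = 1.

Order the vertices as 1 < 2 < 3 < 4. Listing each simplex with vertices in this order, K has dimension 1 with simplices:

  0-simplices (4): [1], [2], [3], [4]
  1-simplices (4): [1,2], [1,4], [2,3], [3,4]

so the chain groups are C_0 ≅ Z^4, C_1 ≅ Z^4.

Boundary ∂_1: C_1 → C_0 sends each edge [p,q] (with p < q) to q − p.
The resulting 4×4 matrix has rank 3, and its Smith normal form has invariant factors (1,1,1).

From H_k ≅ ker(∂_k) / im(∂_{k+1}) we obtain:

  H_0: rank C_0 − rank ∂_1 = 4 − 3 = 1, and the invariant factors of ∂_1 are all 1, so H_0 ≅ Z.
  H_1: rank ker ∂_1 − rank ∂_2 = (4 − 3) − 0 = 1, and there is no ∂_2, so H_1 ≅ Z.

Hence the Betti numbers are b_0 = 1, b_1 = 1.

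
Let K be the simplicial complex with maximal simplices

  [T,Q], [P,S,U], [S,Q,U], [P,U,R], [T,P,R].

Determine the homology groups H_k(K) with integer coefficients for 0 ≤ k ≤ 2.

K has 6 vertices, 10 edges, 4 triangles.
rank ∂_0 = 0, rank ∂_1 = 5 ⇒ b_0 = 6 − 0 − 5 = 1; all invariant factors of ∂_1 are 1 so no torsion. So H_0 ≅ Z.
rank ∂_1 = 5, rank ∂_2 = 4 ⇒ b_1 = 10 − 5 − 4 = 1; all invariant factors of ∂_2 are 1 so no torsion. So H_1 ≅ Z.
rank ∂_2 = 4, rank ∂_3 = 0 ⇒ b_2 = 4 − 4 − 0 = 0. So H_2 ≅ 0.

H_0 ≅ Z,  H_1 ≅ Z,  H_2 = 0.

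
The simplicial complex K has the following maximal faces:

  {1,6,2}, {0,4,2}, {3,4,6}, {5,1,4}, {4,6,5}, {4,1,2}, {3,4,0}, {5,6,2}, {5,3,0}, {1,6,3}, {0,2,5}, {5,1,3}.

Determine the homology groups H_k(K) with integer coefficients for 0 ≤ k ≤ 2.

Fix the vertex order 0 < 1 < 2 < 3 < 4 < 5 < 6 and write every simplex with vertices in increasing order. Then dim K = 2 and the simplices of K are:

  0-simplices (7): [0], [1], [2], [3], [4], [5], [6]
  1-simplices (18): [0,2], [0,3], [0,4], [0,5], [1,2], [1,3], [1,4], [1,5], [1,6], [2,4], [2,5], [2,6], [3,4], [3,5], [3,6], [4,5], [4,6], [5,6]
  2-simplices (12): [0,2,4], [0,2,5], [0,3,4], [0,3,5], [1,2,4], [1,2,6], [1,3,5], [1,3,6], [1,4,5], [2,5,6], [3,4,6], [4,5,6]

giving chain groups C_0 ≅ Z^7, C_1 ≅ Z^18, C_2 ≅ Z^12.

∂_1: C_1 → C_0 is given by ∂[p,q] = [q] − [p].
The 7×18 boundary matrix has rank 6 and Smith normal form diag(1,1,1,1,1,1).

Boundary ∂_2: C_2 → C_1 sends each 2-simplex [p,q,r] to [q,r] − [p,r] + [p,q]. For instance
  ∂[0,3,5] = [3,5] − [0,5] + [0,3],
  ∂[1,3,6] = [3,6] − [1,6] + [1,3].
This gives a 18×12 integer matrix of rank 12; reducing to Smith normal form yields diagonal entries (1,1,1,1,1,1,1,1,1,1,1,2).

Reading off H_k = ker ∂_k / im ∂_{k+1}:

  H_0: rank C_0 − rank ∂_1 = 7 − 6 = 1, and the invariant factors of ∂_1 are all 1, so H_0 = Z.
  H_1: rank ker ∂_1 − rank ∂_2 = (18 − 6) − 12 = 0, and ∂_2 has invariant factor 2 > 1, so H_1 = Z/2Z.
  H_2: rank ker ∂_2 − rank ∂_3 = (12 − 12) − 0 = 0, and there is no ∂_3, so H_2 = 0.

H_0 ≅ Z,  H_1 ≅ Z/2Z,  H_2 = 0.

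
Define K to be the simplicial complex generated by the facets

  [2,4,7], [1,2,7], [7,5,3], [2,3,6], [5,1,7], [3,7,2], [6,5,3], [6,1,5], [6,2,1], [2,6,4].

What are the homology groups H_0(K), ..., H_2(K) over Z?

H_0 ≅ Z,  H_1 = 0,  H_2 ≅ Z.

Order the vertices as 1 < 2 < 3 < 4 < 5 < 6 < 7. Listing each simplex with vertices in this order, K has dimension 2 with simplices:

  0-simplices (7): [1], [2], [3], [4], [5], [6], [7]
  1-simplices (15): [1,2], [1,5], [1,6], [1,7], [2,3], [2,4], [2,6], [2,7], [3,5], [3,6], [3,7], [4,6], [4,7], [5,6], [5,7]
  2-simplices (10): [1,2,6], [1,2,7], [1,5,6], [1,5,7], [2,3,6], [2,3,7], [2,4,6], [2,4,7], [3,5,6], [3,5,7]

so the chain groups are C_0 ≅ Z^7, C_1 ≅ Z^15, C_2 ≅ Z^10.

∂_1: C_1 → C_0 is given by ∂[p,q] = [q] − [p].
As a 7×15 matrix over Z this has rank 6, with invariant factors (1,1,1,1,1,1).

∂_2: C_2 → C_1 maps a triangle to the signed sum of its edges. For instance
  ∂[1,2,7] = [2,7] − [1,7] + [1,2],
  ∂[1,5,6] = [5,6] − [1,6] + [1,5].
This gives a 15×10 integer matrix of rank 9; reducing to Smith normal form yields diagonal entries (1,1,1,1,1,1,1,1,1).

Computing H_k = (kernel of ∂_k) / (image of ∂_{k+1}):

  H_0: rank C_0 − rank ∂_1 = 7 − 6 = 1, and the invariant factors of ∂_1 are all 1, so H_0 ≅ Z.
  H_1: rank ker ∂_1 − rank ∂_2 = (15 − 6) − 9 = 0, and the invariant factors of ∂_2 are all 1, so H_1 ≅ 0.
  H_2: rank ker ∂_2 − rank ∂_3 = (10 − 9) − 0 = 1, and there is no ∂_3, so H_2 ≅ Z.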